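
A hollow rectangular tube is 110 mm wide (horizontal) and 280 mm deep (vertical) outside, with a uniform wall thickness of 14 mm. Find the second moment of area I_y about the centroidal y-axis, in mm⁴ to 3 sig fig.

Break the section into simple shapes (no overlaps), measuring from the bottom-left corner of the bounding box.
Outer rectangle: 110 × 280, A = 30 800 mm², x = 55 mm, Ī = 31 056 667 mm⁴.
Inner void (subtracted): 82 × 252, A = 20 664 mm², x = 55 mm, Ī = 11 578 728 mm⁴.
By symmetry the centroid is at mid-width, x̄ = 55 mm.
All pieces are centred on the centroidal y-axis, so I = ΣĪ (holes subtracted) = 19 477 939 mm⁴.

I_y ≈ 1.95 × 10⁷ mm⁴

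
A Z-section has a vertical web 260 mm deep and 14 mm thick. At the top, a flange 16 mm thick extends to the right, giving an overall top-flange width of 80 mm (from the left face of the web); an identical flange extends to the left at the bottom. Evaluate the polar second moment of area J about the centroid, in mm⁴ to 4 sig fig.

J ≈ 5.619 × 10⁷ mm⁴

Decompose the section into non-overlapping parts with the origin at the bottom-left of its bounding rectangle.
Web: 14 × 260, A = 3 640 mm², y = 130 mm, Ī = 20 505 333 mm⁴.
Top flange (beyond web): 66 × 16, A = 1 056 mm², y = 252 mm, Ī = 22 528 mm⁴.
Bottom flange (beyond web): 66 × 16, A = 1 056 mm², y = 8 mm, Ī = 22 528 mm⁴.
Centroid: ȳ = ΣA·y / ΣA = 130 mm.
Transfer each piece to the centroidal x-axis using Ī + A·d² with d = y − 130:
  web: d = 0 mm → contributes +20 505 333 mm⁴
  top flange (beyond web): d = 122 mm → contributes +15 740 032 mm⁴
  bottom flange (beyond web): d = -122 mm → contributes +15 740 032 mm⁴
Total I = 51 985 397 mm⁴.
For the y-axis: x̄ = 73 mm.
Repeating about the centroidal y-axis gives I_y = 4 205 309 mm⁴.
Polar second moment: J = I_x + I_y = 56 190 707 mm⁴.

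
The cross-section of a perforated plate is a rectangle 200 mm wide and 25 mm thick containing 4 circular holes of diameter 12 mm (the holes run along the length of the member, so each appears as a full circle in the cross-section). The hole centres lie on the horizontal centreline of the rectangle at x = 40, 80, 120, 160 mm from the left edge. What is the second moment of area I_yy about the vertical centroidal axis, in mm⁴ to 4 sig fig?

I_yy ≈ 1.576 × 10⁷ mm⁴

Decompose the section into non-overlapping parts with the origin at the bottom-left of its bounding rectangle.
Plate: 200 × 25, A = 5 000 mm², x = 100 mm, Ī = 16 666 667 mm⁴.
Hole 1 (subtracted): ⌀12, A = 113.097 mm², x = 40 mm, Ī = 1017.88 mm⁴.
Hole 2 (subtracted): ⌀12, A = 113.097 mm², x = 80 mm, Ī = 1017.88 mm⁴.
Hole 3 (subtracted): ⌀12, A = 113.097 mm², x = 120 mm, Ī = 1017.88 mm⁴.
Hole 4 (subtracted): ⌀12, A = 113.097 mm², x = 160 mm, Ī = 1017.88 mm⁴.
By symmetry the centroid is at mid-width, x̄ = 100 mm.
Transfer each piece to the vertical centroidal axis using Ī + A·d² with d = x − 100:
  plate: d = 0 mm → contributes +16 666 667 mm⁴
  hole 1: d = -60 mm → contributes −408 168 mm⁴
  hole 2: d = -20 mm → contributes −46256.8 mm⁴
  hole 3: d = 20 mm → contributes −46256.8 mm⁴
  hole 4: d = 60 mm → contributes −408 168 mm⁴
Total I = 15 757 816 mm⁴.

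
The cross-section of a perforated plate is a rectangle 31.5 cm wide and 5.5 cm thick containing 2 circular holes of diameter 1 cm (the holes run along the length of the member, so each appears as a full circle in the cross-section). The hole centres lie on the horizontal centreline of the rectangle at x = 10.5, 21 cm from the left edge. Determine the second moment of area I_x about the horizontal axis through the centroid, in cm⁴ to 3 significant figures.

I_x ≈ 437 cm⁴

Break the section into simple shapes (no overlaps), measuring from the bottom-left corner of the bounding box.
Plate: 31.5 × 5.5, A = 173.25 cm², y = 2.75 cm, Ī = 436.73 cm⁴.
Hole 1 (subtracted): ⌀1, A = 0.7854 cm², y = 2.75 cm, Ī = 0.049087 cm⁴.
Hole 2 (subtracted): ⌀1, A = 0.7854 cm², y = 2.75 cm, Ī = 0.049087 cm⁴.
By symmetry the centroid is at mid-height, ȳ = 2.75 cm.
All pieces are centred on the horizontal axis through the centroid, so I = ΣĪ (holes subtracted) = 436.64 cm⁴.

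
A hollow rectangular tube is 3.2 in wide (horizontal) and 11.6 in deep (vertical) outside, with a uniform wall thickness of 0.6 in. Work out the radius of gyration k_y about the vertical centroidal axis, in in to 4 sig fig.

Break the section into simple shapes (no overlaps), measuring from the bottom-left corner of the bounding box.
Outer rectangle: 3.2 × 11.6, A = 37.12 in², x = 1.6 in, Ī = 31.6757 in⁴.
Inner void (subtracted): 2 × 10.4, A = 20.8 in², x = 1.6 in, Ī = 6.93333 in⁴.
By symmetry the centroid is at mid-width, x̄ = 1.6 in.
All pieces are centred on the vertical centroidal axis, so I = ΣĪ (holes subtracted) = 24.7424 in⁴.
Radius of gyration: k = √(I/A) = √(24.7424 / 16.32) = 1.23129 in.

k_y ≈ 1.231 in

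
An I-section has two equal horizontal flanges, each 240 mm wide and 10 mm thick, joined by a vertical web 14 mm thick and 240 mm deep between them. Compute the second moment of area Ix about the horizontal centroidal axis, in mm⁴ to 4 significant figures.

Decompose the section into non-overlapping parts with the origin at the bottom-left of its bounding rectangle.
Bottom flange: 240 × 10, A = 2 400 mm², y = 5 mm, Ī = 20 000 mm⁴.
Web: 14 × 240, A = 3 360 mm², y = 130 mm, Ī = 16 128 000 mm⁴.
Top flange: 240 × 10, A = 2 400 mm², y = 255 mm, Ī = 20 000 mm⁴.
By symmetry the centroid is at mid-height, ȳ = 130 mm.
Transfer each piece to the horizontal centroidal axis using Ī + A·d² with d = y − 130:
  bottom flange: d = -125 mm → contributes +37 520 000 mm⁴
  web: d = 0 mm → contributes +16 128 000 mm⁴
  top flange: d = 125 mm → contributes +37 520 000 mm⁴
Total I = 91 168 000 mm⁴.

Ix ≈ 9.117 × 10⁷ mm⁴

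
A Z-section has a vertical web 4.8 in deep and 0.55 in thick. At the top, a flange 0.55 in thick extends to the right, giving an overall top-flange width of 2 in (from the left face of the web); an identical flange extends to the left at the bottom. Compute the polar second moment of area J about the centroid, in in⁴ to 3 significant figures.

Decompose the section into non-overlapping parts with the origin at the bottom-left of its bounding rectangle.
Web: 0.55 × 4.8, A = 2.64 in², y = 2.4 in, Ī = 5.0688 in⁴.
Top flange (beyond web): 1.45 × 0.55, A = 0.7975 in², y = 4.525 in, Ī = 0.020104 in⁴.
Bottom flange (beyond web): 1.45 × 0.55, A = 0.7975 in², y = 0.275 in, Ī = 0.020104 in⁴.
Centroid: ȳ = ΣA·y / ΣA = 2.4 in.
Transfer each piece to the centroidal x-axis using Ī + A·d² with d = y − 2.4:
  web: d = 0 in → contributes +5.0688 in⁴
  top flange (beyond web): d = 2.125 in → contributes +3.6213 in⁴
  bottom flange (beyond web): d = -2.125 in → contributes +3.6213 in⁴
Total I = 12.311 in⁴.
For the y-axis: x̄ = 1.725 in.
Repeating about the centroidal y-axis gives I_y = 1.941 in⁴.
Polar second moment: J = I_x + I_y = 14.252 in⁴.

J ≈ 14.3 in⁴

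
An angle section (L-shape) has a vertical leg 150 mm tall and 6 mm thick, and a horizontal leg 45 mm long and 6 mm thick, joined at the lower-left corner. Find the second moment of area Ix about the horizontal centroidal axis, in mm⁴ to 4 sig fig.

Break the section into simple shapes (no overlaps), measuring from the bottom-left corner of the bounding box.
Vertical leg: 6 × 150, A = 900 mm², y = 75 mm, Ī = 1 687 500 mm⁴.
Horizontal leg (remainder): 39 × 6, A = 234 mm², y = 3 mm, Ī = 702 mm⁴.
Centroid: ȳ = ΣA·y / ΣA = 60.1429 mm.
Transfer each piece to the horizontal centroidal axis using Ī + A·d² with d = y − 60.1429:
  vertical leg: d = 14.8571 mm → contributes +1 886 161 mm⁴
  horizontal leg (remainder): d = -57.1429 mm → contributes +764 784 mm⁴
Total I = 2 650 945 mm⁴.

Ix ≈ 2.651 × 10⁶ mm⁴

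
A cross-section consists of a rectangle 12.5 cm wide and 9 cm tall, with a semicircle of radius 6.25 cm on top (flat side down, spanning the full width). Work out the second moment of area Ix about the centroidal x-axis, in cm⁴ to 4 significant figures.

Treat the section as a set of non-overlapping primitives; coordinates are from the bounding-box lower-left.
Rectangular body: 12.5 × 9, A = 112.5 cm², y = 4.5 cm, Ī = 759.375 cm⁴.
Semicircular cap: semicircle r = 6.25, A = 61.3592 cm², y = 11.6526 cm, Ī = 167.476 cm⁴.
Centroid: ȳ = ΣA·y / ΣA = 7.02432 cm.
Transfer each piece to the centroidal x-axis using Ī + A·d² with d = y − 7.02432:
  rectangular body: d = -2.52432 cm → contributes +1476.25 cm⁴
  semicircular cap: d = 4.62826 cm → contributes +1481.84 cm⁴
Total I = 2958.09 cm⁴.

Ix ≈ 2958 cm⁴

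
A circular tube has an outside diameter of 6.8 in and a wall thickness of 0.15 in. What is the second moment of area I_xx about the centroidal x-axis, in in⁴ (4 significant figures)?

I_xx ≈ 17.33 in⁴

Break the section into simple shapes (no overlaps), measuring from the bottom-left corner of the bounding box.
Outer circle: ⌀6.8, A = 36.3168 in², y = 3.4 in, Ī = 104.956 in⁴.
Bore (subtracted): ⌀6.5, A = 33.1831 in², y = 3.4 in, Ī = 87.6241 in⁴.
By symmetry the centroid is at mid-height, ȳ = 3.4 in.
All pieces are centred on the centroidal x-axis, so I = ΣĪ (holes subtracted) = 17.3315 in⁴.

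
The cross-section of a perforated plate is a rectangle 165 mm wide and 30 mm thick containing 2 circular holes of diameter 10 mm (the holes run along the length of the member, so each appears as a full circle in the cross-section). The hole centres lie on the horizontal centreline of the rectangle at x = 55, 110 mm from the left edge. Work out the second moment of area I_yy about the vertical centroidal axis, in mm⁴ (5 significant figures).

I_yy ≈ 1.1111 × 10⁷ mm⁴

Break the section into simple shapes (no overlaps), measuring from the bottom-left corner of the bounding box.
Plate: 165 × 30, A = 4 950 mm², x = 82.5 mm, Ī = 11 230 313 mm⁴.
Hole 1 (subtracted): ⌀10, A = 78.53982 mm², x = 55 mm, Ī = 490.8739 mm⁴.
Hole 2 (subtracted): ⌀10, A = 78.53982 mm², x = 110 mm, Ī = 490.8739 mm⁴.
By symmetry the centroid is at mid-width, x̄ = 82.5 mm.
Transfer each piece to the vertical centroidal axis using Ī + A·d² with d = x − 82.5:
  plate: d = 0 mm → contributes +11 230 313 mm⁴
  hole 1: d = -27.5 mm → contributes −59886.61 mm⁴
  hole 2: d = 27.5 mm → contributes −59886.61 mm⁴
Total I = 11 110 539 mm⁴.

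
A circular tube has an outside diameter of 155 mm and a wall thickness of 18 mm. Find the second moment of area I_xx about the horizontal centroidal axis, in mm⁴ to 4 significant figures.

I_xx ≈ 1.849 × 10⁷ mm⁴

Treat the section as a set of non-overlapping primitives; coordinates are from the bounding-box lower-left.
Outer circle: ⌀155, A = 18869.2 mm², y = 77.5 mm, Ī = 28 333 269 mm⁴.
Bore (subtracted): ⌀119, A = 11 122 mm², y = 77.5 mm, Ī = 9 843 686 mm⁴.
By symmetry the centroid is at mid-height, ȳ = 77.5 mm.
All pieces are centred on the horizontal centroidal axis, so I = ΣĪ (holes subtracted) = 18 489 584 mm⁴.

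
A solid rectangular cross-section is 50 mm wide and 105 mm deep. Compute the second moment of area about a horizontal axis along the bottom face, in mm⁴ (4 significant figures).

The section: 50 × 105, A = 5 250 mm², y = 52.5 mm, Ī = 4 823 438 mm⁴.
Transfer it to a horizontal axis along the bottom face using Ī + A·d² with d = y − 0:
  the section: d = 52.5 mm → contributes +19 293 750 mm⁴
Total I = 19 293 750 mm⁴.

I_base ≈ 1.929 × 10⁷ mm⁴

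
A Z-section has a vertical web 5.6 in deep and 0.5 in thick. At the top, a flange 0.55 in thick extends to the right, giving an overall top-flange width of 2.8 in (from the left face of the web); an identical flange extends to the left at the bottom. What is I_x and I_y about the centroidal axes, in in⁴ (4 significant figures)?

Split into non-overlapping primitives; take the origin at the lower-left of the bounding box.
Web: 0.5 × 5.6, A = 2.8 in², y = 2.8 in, Ī = 7.31733 in⁴.
Top flange (beyond web): 2.3 × 0.55, A = 1.265 in², y = 5.325 in, Ī = 0.0318885 in⁴.
Bottom flange (beyond web): 2.3 × 0.55, A = 1.265 in², y = 0.275 in, Ī = 0.0318885 in⁴.
Centroid: ȳ = ΣA·y / ΣA = 2.8 in.
Transfer each piece to the centroidal x-axis using Ī + A·d² with d = y − 2.8:
  web: d = 0 in → contributes +7.31733 in⁴
  top flange (beyond web): d = 2.525 in → contributes +8.09705 in⁴
  bottom flange (beyond web): d = -2.525 in → contributes +8.09705 in⁴
Total I = 23.5114 in⁴.
For the y-axis: x̄ = 2.55 in.
Repeating about the centroidal y-axis gives I_y = 6.13244 in⁴.

I_x ≈ 23.51 in⁴, I_y ≈ 6.132 in⁴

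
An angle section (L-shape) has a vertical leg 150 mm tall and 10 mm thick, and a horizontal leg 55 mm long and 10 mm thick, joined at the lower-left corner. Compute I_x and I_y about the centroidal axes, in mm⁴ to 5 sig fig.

I_x ≈ 4.5124 × 10⁶ mm⁴, I_y ≈ 3.5022 × 10⁵ mm⁴

Treat the section as a set of non-overlapping primitives; coordinates are from the bounding-box lower-left.
Vertical leg: 10 × 150, A = 1 500 mm², y = 75 mm, Ī = 2 812 500 mm⁴.
Horizontal leg (remainder): 45 × 10, A = 450 mm², y = 5 mm, Ī = 3 750 mm⁴.
Centroid: ȳ = ΣA·y / ΣA = 58.84615 mm.
Transfer each piece to the centroidal x-axis using Ī + A·d² with d = y − 58.84615:
  vertical leg: d = 16.15385 mm → contributes +3 203 920 mm⁴
  horizontal leg (remainder): d = -53.84615 mm → contributes +1 308 484 mm⁴
Total I = 4 512 404 mm⁴.
For the y-axis: x̄ = 11.34615 mm.
Repeating about the centroidal y-axis gives I_y = 350216.3 mm⁴.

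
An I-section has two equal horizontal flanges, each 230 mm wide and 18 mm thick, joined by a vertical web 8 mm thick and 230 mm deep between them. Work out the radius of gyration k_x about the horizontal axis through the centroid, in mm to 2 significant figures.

Decompose the section into non-overlapping parts with the origin at the bottom-left of its bounding rectangle.
Bottom flange: 230 × 18, A = 4 140 mm², y = 9 mm, Ī = 111 780 mm⁴.
Web: 8 × 230, A = 1 840 mm², y = 133 mm, Ī = 8 111 333 mm⁴.
Top flange: 230 × 18, A = 4 140 mm², y = 257 mm, Ī = 111 780 mm⁴.
By symmetry the centroid is at mid-height, ȳ = 133 mm.
Transfer each piece to the horizontal axis through the centroid using Ī + A·d² with d = y − 133:
  bottom flange: d = -124 mm → contributes +63 768 420 mm⁴
  web: d = 0 mm → contributes +8 111 333 mm⁴
  top flange: d = 124 mm → contributes +63 768 420 mm⁴
Total I = 135 648 173 mm⁴.
Radius of gyration: k = √(I/A) = √(135 648 173 / 10 120) = 115.8 mm.

k_x ≈ 120 mm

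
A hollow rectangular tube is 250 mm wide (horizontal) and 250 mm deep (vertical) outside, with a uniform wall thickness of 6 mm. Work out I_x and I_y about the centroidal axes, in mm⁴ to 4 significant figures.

I_x ≈ 5.814 × 10⁷ mm⁴, I_y ≈ 5.814 × 10⁷ mm⁴

Treat the section as a set of non-overlapping primitives; coordinates are from the bounding-box lower-left.
Outer rectangle: 250 × 250, A = 62 500 mm², y = 125 mm, Ī = 325 520 833 mm⁴.
Inner void (subtracted): 238 × 238, A = 56 644 mm², y = 125 mm, Ī = 267 378 561 mm⁴.
By symmetry the centroid is at mid-height, ȳ = 125 mm.
All pieces are centred on the centroidal x-axis, so I = ΣĪ (holes subtracted) = 58 142 272 mm⁴.
Repeating about the centroidal y-axis gives I_y = 58 142 272 mm⁴.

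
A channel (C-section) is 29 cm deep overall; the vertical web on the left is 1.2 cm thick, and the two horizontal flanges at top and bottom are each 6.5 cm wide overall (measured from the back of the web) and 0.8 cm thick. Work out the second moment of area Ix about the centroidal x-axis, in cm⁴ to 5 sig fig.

Decompose the section into non-overlapping parts with the origin at the bottom-left of its bounding rectangle.
Web: 1.2 × 29, A = 34.8 cm², y = 14.5 cm, Ī = 2438.9 cm⁴.
Top flange (beyond web): 5.3 × 0.8, A = 4.24 cm², y = 28.6 cm, Ī = 0.2261333 cm⁴.
Bottom flange (beyond web): 5.3 × 0.8, A = 4.24 cm², y = 0.4 cm, Ī = 0.2261333 cm⁴.
By symmetry the centroid is at mid-height, ȳ = 14.5 cm.
Transfer each piece to the centroidal x-axis using Ī + A·d² with d = y − 14.5:
  web: d = 0 cm → contributes +2438.9 cm⁴
  top flange (beyond web): d = 14.1 cm → contributes +843.1805 cm⁴
  bottom flange (beyond web): d = -14.1 cm → contributes +843.1805 cm⁴
Total I = 4125.261 cm⁴.

Ix ≈ 4125.3 cm⁴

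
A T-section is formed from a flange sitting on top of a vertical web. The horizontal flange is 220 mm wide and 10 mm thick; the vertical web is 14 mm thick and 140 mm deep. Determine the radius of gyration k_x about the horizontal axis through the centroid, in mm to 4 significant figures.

k_x ≈ 46.64 mm

Split into non-overlapping primitives; take the origin at the lower-left of the bounding box.
Flange: 220 × 10, A = 2 200 mm², y = 145 mm, Ī = 18333.3 mm⁴.
Web: 14 × 140, A = 1 960 mm², y = 70 mm, Ī = 3 201 333 mm⁴.
Centroid: ȳ = ΣA·y / ΣA = 109.663 mm.
Transfer each piece to the horizontal axis through the centroid using Ī + A·d² with d = y − 109.663:
  flange: d = 35.3365 mm → contributes +2 765 409 mm⁴
  web: d = -39.6635 mm → contributes +6 284 786 mm⁴
Total I = 9 050 196 mm⁴.
Radius of gyration: k = √(I/A) = √(9 050 196 / 4 160) = 46.6426 mm.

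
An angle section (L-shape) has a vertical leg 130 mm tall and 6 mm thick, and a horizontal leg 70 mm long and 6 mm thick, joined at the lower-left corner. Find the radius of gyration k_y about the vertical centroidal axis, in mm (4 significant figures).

Break the section into simple shapes (no overlaps), measuring from the bottom-left corner of the bounding box.
Vertical leg: 6 × 130, A = 780 mm², x = 3 mm, Ī = 2 340 mm⁴.
Horizontal leg (remainder): 64 × 6, A = 384 mm², x = 38 mm, Ī = 131 072 mm⁴.
Centroid: x̄ = ΣA·x / ΣA = 14.5464 mm.
Transfer each piece to the vertical centroidal axis using Ī + A·d² with d = x − 14.5464:
  vertical leg: d = -11.5464 mm → contributes +106 329 mm⁴
  horizontal leg (remainder): d = 23.4536 mm → contributes +342 300 mm⁴
Total I = 448 628 mm⁴.
Radius of gyration: k = √(I/A) = √(448 628 / 1 164) = 19.6321 mm.

k_y ≈ 19.63 mm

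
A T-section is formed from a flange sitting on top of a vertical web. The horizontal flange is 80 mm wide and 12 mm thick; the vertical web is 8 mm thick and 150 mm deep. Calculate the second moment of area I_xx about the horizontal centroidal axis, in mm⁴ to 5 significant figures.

Break the section into simple shapes (no overlaps), measuring from the bottom-left corner of the bounding box.
Flange: 80 × 12, A = 960 mm², y = 156 mm, Ī = 11 520 mm⁴.
Web: 8 × 150, A = 1 200 mm², y = 75 mm, Ī = 2 250 000 mm⁴.
Centroid: ȳ = ΣA·y / ΣA = 111 mm.
Transfer each piece to the horizontal centroidal axis using Ī + A·d² with d = y − 111:
  flange: d = 45 mm → contributes +1 955 520 mm⁴
  web: d = -36 mm → contributes +3 805 200 mm⁴
Total I = 5 760 720 mm⁴.

I_xx ≈ 5.7607 × 10⁶ mm⁴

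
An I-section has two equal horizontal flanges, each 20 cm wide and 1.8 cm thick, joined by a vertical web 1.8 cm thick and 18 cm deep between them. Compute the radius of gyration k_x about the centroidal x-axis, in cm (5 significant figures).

k_x ≈ 8.7269 cm

Split into non-overlapping primitives; take the origin at the lower-left of the bounding box.
Bottom flange: 20 × 1.8, A = 36 cm², y = 0.9 cm, Ī = 9.72 cm⁴.
Web: 1.8 × 18, A = 32.4 cm², y = 10.8 cm, Ī = 874.8 cm⁴.
Top flange: 20 × 1.8, A = 36 cm², y = 20.7 cm, Ī = 9.72 cm⁴.
By symmetry the centroid is at mid-height, ȳ = 10.8 cm.
Transfer each piece to the centroidal x-axis using Ī + A·d² with d = y − 10.8:
  bottom flange: d = -9.9 cm → contributes +3538.08 cm⁴
  web: d = 0 cm → contributes +874.8 cm⁴
  top flange: d = 9.9 cm → contributes +3538.08 cm⁴
Total I = 7950.96 cm⁴.
Radius of gyration: k = √(I/A) = √(7950.96 / 104.4) = 8.726891 cm.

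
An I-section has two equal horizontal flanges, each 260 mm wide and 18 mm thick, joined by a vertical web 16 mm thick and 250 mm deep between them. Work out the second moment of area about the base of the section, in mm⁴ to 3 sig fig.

Treat the section as a set of non-overlapping primitives; coordinates are from the bounding-box lower-left.
Bottom flange: 260 × 18, A = 4 680 mm², y = 9 mm, Ī = 126 360 mm⁴.
Web: 16 × 250, A = 4 000 mm², y = 143 mm, Ī = 20 833 333 mm⁴.
Top flange: 260 × 18, A = 4 680 mm², y = 277 mm, Ī = 126 360 mm⁴.
Transfer each piece to the bottom edge using Ī + A·d² with d = y − 0:
  bottom flange: d = 9 mm → contributes +505 440 mm⁴
  web: d = 143 mm → contributes +102 629 333 mm⁴
  top flange: d = 277 mm → contributes +359 218 080 mm⁴
Total I = 462 352 853 mm⁴.

I_base ≈ 4.62 × 10⁸ mm⁴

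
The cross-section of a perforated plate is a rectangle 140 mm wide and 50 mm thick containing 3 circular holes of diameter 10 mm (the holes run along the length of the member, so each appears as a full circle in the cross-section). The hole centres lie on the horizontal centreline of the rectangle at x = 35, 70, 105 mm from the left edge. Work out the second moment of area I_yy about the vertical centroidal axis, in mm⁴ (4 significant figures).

Treat the section as a set of non-overlapping primitives; coordinates are from the bounding-box lower-left.
Plate: 140 × 50, A = 7 000 mm², x = 70 mm, Ī = 11 433 333 mm⁴.
Hole 1 (subtracted): ⌀10, A = 78.5398 mm², x = 35 mm, Ī = 490.874 mm⁴.
Hole 2 (subtracted): ⌀10, A = 78.5398 mm², x = 70 mm, Ī = 490.874 mm⁴.
Hole 3 (subtracted): ⌀10, A = 78.5398 mm², x = 105 mm, Ī = 490.874 mm⁴.
By symmetry the centroid is at mid-width, x̄ = 70 mm.
Transfer each piece to the vertical centroidal axis using Ī + A·d² with d = x − 70:
  plate: d = 0 mm → contributes +11 433 333 mm⁴
  hole 1: d = -35 mm → contributes −96702.1 mm⁴
  hole 2: d = 0 mm → contributes −490.874 mm⁴
  hole 3: d = 35 mm → contributes −96702.1 mm⁴
Total I = 11 239 438 mm⁴.

I_yy ≈ 1.124 × 10⁷ mm⁴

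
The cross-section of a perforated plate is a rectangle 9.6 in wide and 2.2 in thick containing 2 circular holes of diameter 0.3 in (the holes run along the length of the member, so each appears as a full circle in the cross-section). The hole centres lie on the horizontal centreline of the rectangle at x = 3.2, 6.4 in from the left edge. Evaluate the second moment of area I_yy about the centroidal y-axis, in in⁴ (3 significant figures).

Treat the section as a set of non-overlapping primitives; coordinates are from the bounding-box lower-left.
Plate: 9.6 × 2.2, A = 21.12 in², x = 4.8 in, Ī = 162.2 in⁴.
Hole 1 (subtracted): ⌀0.3, A = 0.070686 in², x = 3.2 in, Ī = 0.00039761 in⁴.
Hole 2 (subtracted): ⌀0.3, A = 0.070686 in², x = 6.4 in, Ī = 0.00039761 in⁴.
By symmetry the centroid is at mid-width, x̄ = 4.8 in.
Transfer each piece to the centroidal y-axis using Ī + A·d² with d = x − 4.8:
  plate: d = 0 in → contributes +162.2 in⁴
  hole 1: d = -1.6 in → contributes −0.18135 in⁴
  hole 2: d = 1.6 in → contributes −0.18135 in⁴
Total I = 161.84 in⁴.

I_yy ≈ 162 in⁴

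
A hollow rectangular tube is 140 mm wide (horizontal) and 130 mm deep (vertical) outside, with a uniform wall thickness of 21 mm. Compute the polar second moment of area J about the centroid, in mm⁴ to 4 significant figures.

J ≈ 4.289 × 10⁷ mm⁴

Decompose the section into non-overlapping parts with the origin at the bottom-left of its bounding rectangle.
Outer rectangle: 140 × 130, A = 18 200 mm², y = 65 mm, Ī = 25 631 667 mm⁴.
Inner void (subtracted): 98 × 88, A = 8 624 mm², y = 65 mm, Ī = 5 565 355 mm⁴.
By symmetry the centroid is at mid-height, ȳ = 65 mm.
All pieces are centred on the centroidal x-axis, so I = ΣĪ (holes subtracted) = 20 066 312 mm⁴.
Repeating about the centroidal y-axis gives I_y = 22 824 592 mm⁴.
Polar second moment: J = I_x + I_y = 42 890 904 mm⁴.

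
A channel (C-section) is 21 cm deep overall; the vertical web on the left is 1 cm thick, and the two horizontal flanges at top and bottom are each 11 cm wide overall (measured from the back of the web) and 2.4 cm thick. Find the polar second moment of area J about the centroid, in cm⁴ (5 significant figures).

Treat the section as a set of non-overlapping primitives; coordinates are from the bounding-box lower-left.
Web: 1 × 21, A = 21 cm², y = 10.5 cm, Ī = 771.75 cm⁴.
Top flange (beyond web): 10 × 2.4, A = 24 cm², y = 19.8 cm, Ī = 11.52 cm⁴.
Bottom flange (beyond web): 10 × 2.4, A = 24 cm², y = 1.2 cm, Ī = 11.52 cm⁴.
By symmetry the centroid is at mid-height, ȳ = 10.5 cm.
Transfer each piece to the centroidal x-axis using Ī + A·d² with d = y − 10.5:
  web: d = 0 cm → contributes +771.75 cm⁴
  top flange (beyond web): d = 9.3 cm → contributes +2087.28 cm⁴
  bottom flange (beyond web): d = -9.3 cm → contributes +2087.28 cm⁴
Total I = 4946.31 cm⁴.
For the y-axis: x̄ = 4.326087 cm.
Repeating about the centroidal y-axis gives I_y = 843.663 cm⁴.
Polar second moment: J = I_x + I_y = 5789.973 cm⁴.

J ≈ 5790.0 cm⁴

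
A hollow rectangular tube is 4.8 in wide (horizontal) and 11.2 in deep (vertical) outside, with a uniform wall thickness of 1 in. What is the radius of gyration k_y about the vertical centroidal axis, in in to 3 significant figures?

Treat the section as a set of non-overlapping primitives; coordinates are from the bounding-box lower-left.
Outer rectangle: 4.8 × 11.2, A = 53.76 in², x = 2.4 in, Ī = 103.22 in⁴.
Inner void (subtracted): 2.8 × 9.2, A = 25.76 in², x = 2.4 in, Ī = 16.83 in⁴.
By symmetry the centroid is at mid-width, x̄ = 2.4 in.
All pieces are centred on the vertical centroidal axis, so I = ΣĪ (holes subtracted) = 86.389 in⁴.
Radius of gyration: k = √(I/A) = √(86.389 / 28) = 1.7565 in.

k_y ≈ 1.76 in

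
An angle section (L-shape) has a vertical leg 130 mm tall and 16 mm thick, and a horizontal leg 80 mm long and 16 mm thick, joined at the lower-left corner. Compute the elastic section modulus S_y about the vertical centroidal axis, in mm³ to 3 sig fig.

S_y ≈ 2.54 × 10⁴ mm³

Decompose the section into non-overlapping parts with the origin at the bottom-left of its bounding rectangle.
Vertical leg: 16 × 130, A = 2 080 mm², x = 8 mm, Ī = 44 373 mm⁴.
Horizontal leg (remainder): 64 × 16, A = 1 024 mm², x = 48 mm, Ī = 349 525 mm⁴.
Centroid: x̄ = ΣA·x / ΣA = 21.196 mm.
Transfer each piece to the vertical centroidal axis using Ī + A·d² with d = x − 21.196:
  vertical leg: d = -13.196 mm → contributes +406 566 mm⁴
  horizontal leg (remainder): d = 26.804 mm → contributes +1 085 229 mm⁴
Total I = 1 491 796 mm⁴.
Extreme fibre distance c = 58.804 mm; S = I/c = 25 369 mm³.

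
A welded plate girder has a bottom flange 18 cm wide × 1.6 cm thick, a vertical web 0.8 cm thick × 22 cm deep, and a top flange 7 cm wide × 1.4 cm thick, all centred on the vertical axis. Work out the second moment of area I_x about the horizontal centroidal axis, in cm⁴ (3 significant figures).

I_x ≈ 5170 cm⁴

Treat the section as a set of non-overlapping primitives; coordinates are from the bounding-box lower-left.
Bottom plate: 18 × 1.6, A = 28.8 cm², y = 0.8 cm, Ī = 6.144 cm⁴.
Web plate: 0.8 × 22, A = 17.6 cm², y = 12.6 cm, Ī = 709.87 cm⁴.
Top plate: 7 × 1.4, A = 9.8 cm², y = 24.3 cm, Ī = 1.6007 cm⁴.
Centroid: ȳ = ΣA·y / ΣA = 8.5932 cm.
Transfer each piece to the horizontal centroidal axis using Ī + A·d² with d = y − 8.5932:
  bottom plate: d = -7.7932 cm → contributes +1755.3 cm⁴
  web plate: d = 4.0068 cm → contributes +992.42 cm⁴
  top plate: d = 15.707 cm → contributes +2419.3 cm⁴
Total I = 5 167 cm⁴.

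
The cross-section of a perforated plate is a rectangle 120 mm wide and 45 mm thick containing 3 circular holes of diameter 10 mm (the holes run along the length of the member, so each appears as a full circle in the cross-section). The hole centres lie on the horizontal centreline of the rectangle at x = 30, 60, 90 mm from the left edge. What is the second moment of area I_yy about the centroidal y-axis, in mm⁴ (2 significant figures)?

Split into non-overlapping primitives; take the origin at the lower-left of the bounding box.
Plate: 120 × 45, A = 5 400 mm², x = 60 mm, Ī = 6 480 000 mm⁴.
Hole 1 (subtracted): ⌀10, A = 78.54 mm², x = 30 mm, Ī = 490.9 mm⁴.
Hole 2 (subtracted): ⌀10, A = 78.54 mm², x = 60 mm, Ī = 490.9 mm⁴.
Hole 3 (subtracted): ⌀10, A = 78.54 mm², x = 90 mm, Ī = 490.9 mm⁴.
By symmetry the centroid is at mid-width, x̄ = 60 mm.
Transfer each piece to the centroidal y-axis using Ī + A·d² with d = x − 60:
  plate: d = 0 mm → contributes +6 480 000 mm⁴
  hole 1: d = -30 mm → contributes −71 177 mm⁴
  hole 2: d = 0 mm → contributes −490.9 mm⁴
  hole 3: d = 30 mm → contributes −71 177 mm⁴
Total I = 6 337 156 mm⁴.

I_yy ≈ 6.3 × 10⁶ mm⁴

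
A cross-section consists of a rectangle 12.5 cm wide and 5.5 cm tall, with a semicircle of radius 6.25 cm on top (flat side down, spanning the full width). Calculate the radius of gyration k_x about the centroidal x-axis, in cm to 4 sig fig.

Break the section into simple shapes (no overlaps), measuring from the bottom-left corner of the bounding box.
Rectangular body: 12.5 × 5.5, A = 68.75 cm², y = 2.75 cm, Ī = 173.307 cm⁴.
Semicircular cap: semicircle r = 6.25, A = 61.3592 cm², y = 8.15258 cm, Ī = 167.476 cm⁴.
Centroid: ȳ = ΣA·y / ΣA = 5.29785 cm.
Transfer each piece to the centroidal x-axis using Ī + A·d² with d = y − 5.29785:
  rectangular body: d = -2.54785 cm → contributes +619.599 cm⁴
  semicircular cap: d = 2.85474 cm → contributes +667.524 cm⁴
Total I = 1287.12 cm⁴.
Radius of gyration: k = √(I/A) = √(1287.12 / 130.109) = 3.14526 cm.

k_x ≈ 3.145 cm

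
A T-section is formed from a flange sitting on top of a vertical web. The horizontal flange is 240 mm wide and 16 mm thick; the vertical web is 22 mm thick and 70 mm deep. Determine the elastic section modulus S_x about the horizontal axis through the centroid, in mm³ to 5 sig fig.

Treat the section as a set of non-overlapping primitives; coordinates are from the bounding-box lower-left.
Flange: 240 × 16, A = 3 840 mm², y = 78 mm, Ī = 81 920 mm⁴.
Web: 22 × 70, A = 1 540 mm², y = 35 mm, Ī = 628833.3 mm⁴.
Centroid: ȳ = ΣA·y / ΣA = 65.69145 mm.
Transfer each piece to the horizontal axis through the centroid using Ī + A·d² with d = y − 65.69145:
  flange: d = 12.30855 mm → contributes +663681.6 mm⁴
  web: d = -30.69145 mm → contributes +2 079 460 mm⁴
Total I = 2 743 141 mm⁴.
Extreme fibre distance c = 65.69145 mm; S = I/c = 41757.96 mm³.

S_x ≈ 4.1758 × 10⁴ mm³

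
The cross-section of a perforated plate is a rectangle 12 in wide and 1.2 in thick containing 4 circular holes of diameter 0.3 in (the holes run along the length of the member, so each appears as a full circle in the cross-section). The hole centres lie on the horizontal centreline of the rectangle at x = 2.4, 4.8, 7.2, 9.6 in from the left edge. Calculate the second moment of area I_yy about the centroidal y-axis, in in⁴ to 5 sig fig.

Decompose the section into non-overlapping parts with the origin at the bottom-left of its bounding rectangle.
Plate: 12 × 1.2, A = 14.4 in², x = 6 in, Ī = 172.8 in⁴.
Hole 1 (subtracted): ⌀0.3, A = 0.07068583 in², x = 2.4 in, Ī = 0.0003976078 in⁴.
Hole 2 (subtracted): ⌀0.3, A = 0.07068583 in², x = 4.8 in, Ī = 0.0003976078 in⁴.
Hole 3 (subtracted): ⌀0.3, A = 0.07068583 in², x = 7.2 in, Ī = 0.0003976078 in⁴.
Hole 4 (subtracted): ⌀0.3, A = 0.07068583 in², x = 9.6 in, Ī = 0.0003976078 in⁴.
By symmetry the centroid is at mid-width, x̄ = 6 in.
Transfer each piece to the centroidal y-axis using Ī + A·d² with d = x − 6:
  plate: d = 0 in → contributes +172.8 in⁴
  hole 1: d = -3.6 in → contributes −0.916486 in⁴
  hole 2: d = -1.2 in → contributes −0.1021852 in⁴
  hole 3: d = 1.2 in → contributes −0.1021852 in⁴
  hole 4: d = 3.6 in → contributes −0.916486 in⁴
Total I = 170.7627 in⁴.

I_yy ≈ 170.76 in⁴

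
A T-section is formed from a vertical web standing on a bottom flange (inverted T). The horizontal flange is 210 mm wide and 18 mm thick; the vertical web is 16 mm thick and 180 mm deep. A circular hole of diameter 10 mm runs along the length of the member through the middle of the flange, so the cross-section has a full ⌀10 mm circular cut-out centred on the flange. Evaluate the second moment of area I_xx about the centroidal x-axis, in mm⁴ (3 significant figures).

I_xx ≈ 2.38 × 10⁷ mm⁴

Split into non-overlapping primitives; take the origin at the lower-left of the bounding box.
Flange: 210 × 18, A = 3 780 mm², y = 9 mm, Ī = 102 060 mm⁴.
Web: 16 × 180, A = 2 880 mm², y = 108 mm, Ī = 7 776 000 mm⁴.
Hole (subtracted): ⌀10, A = 78.54 mm², y = 9 mm, Ī = 490.87 mm⁴.
Centroid: ȳ = ΣA·y / ΣA = 52.322 mm.
Transfer each piece to the centroidal x-axis using Ī + A·d² with d = y − 52.322:
  flange: d = -43.322 mm → contributes +7 196 247 mm⁴
  web: d = 55.678 mm → contributes +16 704 213 mm⁴
  hole: d = -43.322 mm → contributes −147 892 mm⁴
Total I = 23 752 568 mm⁴.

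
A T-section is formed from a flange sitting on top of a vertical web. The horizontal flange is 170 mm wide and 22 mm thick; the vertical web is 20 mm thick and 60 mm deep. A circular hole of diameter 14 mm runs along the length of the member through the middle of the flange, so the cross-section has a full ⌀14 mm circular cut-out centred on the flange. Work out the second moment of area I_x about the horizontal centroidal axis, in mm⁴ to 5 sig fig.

Decompose the section into non-overlapping parts with the origin at the bottom-left of its bounding rectangle.
Flange: 170 × 22, A = 3 740 mm², y = 71 mm, Ī = 150846.7 mm⁴.
Web: 20 × 60, A = 1 200 mm², y = 30 mm, Ī = 360 000 mm⁴.
Hole (subtracted): ⌀14, A = 153.938 mm², y = 71 mm, Ī = 1885.741 mm⁴.
Centroid: ȳ = ΣA·y / ΣA = 60.72015 mm.
Transfer each piece to the horizontal centroidal axis using Ī + A·d² with d = y − 60.72015:
  flange: d = 10.27985 mm → contributes +546072.4 mm⁴
  web: d = -30.72015 mm → contributes +1 492 473 mm⁴
  hole: d = 10.27985 mm → contributes −18153.19 mm⁴
Total I = 2 020 392 mm⁴.

I_x ≈ 2.0204 × 10⁶ mm⁴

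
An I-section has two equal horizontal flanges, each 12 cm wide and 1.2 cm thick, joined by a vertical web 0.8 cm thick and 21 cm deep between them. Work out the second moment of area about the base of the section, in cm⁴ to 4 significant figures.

Split into non-overlapping primitives; take the origin at the lower-left of the bounding box.
Bottom flange: 12 × 1.2, A = 14.4 cm², y = 0.6 cm, Ī = 1.728 cm⁴.
Web: 0.8 × 21, A = 16.8 cm², y = 11.7 cm, Ī = 617.4 cm⁴.
Top flange: 12 × 1.2, A = 14.4 cm², y = 22.8 cm, Ī = 1.728 cm⁴.
Transfer each piece to a horizontal axis along the bottom face using Ī + A·d² with d = y − 0:
  bottom flange: d = 0.6 cm → contributes +6.912 cm⁴
  web: d = 11.7 cm → contributes +2917.15 cm⁴
  top flange: d = 22.8 cm → contributes +7487.42 cm⁴
Total I = 10411.5 cm⁴.

I_base ≈ 1.041 × 10⁴ cm⁴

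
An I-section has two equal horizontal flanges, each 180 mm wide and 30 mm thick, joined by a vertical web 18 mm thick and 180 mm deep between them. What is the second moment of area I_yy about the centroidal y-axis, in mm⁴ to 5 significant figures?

I_yy ≈ 2.9247 × 10⁷ mm⁴

Split into non-overlapping primitives; take the origin at the lower-left of the bounding box.
Bottom flange: 180 × 30, A = 5 400 mm², x = 90 mm, Ī = 14 580 000 mm⁴.
Web: 18 × 180, A = 3 240 mm², x = 90 mm, Ī = 87 480 mm⁴.
Top flange: 180 × 30, A = 5 400 mm², x = 90 mm, Ī = 14 580 000 mm⁴.
By symmetry the centroid is at mid-width, x̄ = 90 mm.
All pieces are centred on the centroidal y-axis, so I = ΣĪ = 29 247 480 mm⁴.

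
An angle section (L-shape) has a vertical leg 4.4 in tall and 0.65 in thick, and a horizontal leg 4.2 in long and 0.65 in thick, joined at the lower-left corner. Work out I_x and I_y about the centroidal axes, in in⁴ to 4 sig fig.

I_x ≈ 9.185 in⁴, I_y ≈ 8.156 in⁴

Break the section into simple shapes (no overlaps), measuring from the bottom-left corner of the bounding box.
Vertical leg: 0.65 × 4.4, A = 2.86 in², y = 2.2 in, Ī = 4.61413 in⁴.
Horizontal leg (remainder): 3.55 × 0.65, A = 2.3075 in², y = 0.325 in, Ī = 0.0812432 in⁴.
Centroid: ȳ = ΣA·y / ΣA = 1.36274 in.
Transfer each piece to the centroidal x-axis using Ī + A·d² with d = y − 1.36274:
  vertical leg: d = 0.837264 in → contributes +6.61903 in⁴
  horizontal leg (remainder): d = -1.03774 in → contributes +2.56618 in⁴
Total I = 9.18521 in⁴.
For the y-axis: x̄ = 1.26274 in.
Repeating about the centroidal y-axis gives I_y = 8.15609 in⁴.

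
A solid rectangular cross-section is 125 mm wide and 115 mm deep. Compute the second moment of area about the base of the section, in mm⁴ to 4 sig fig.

The section: 125 × 115, A = 14 375 mm², y = 57.5 mm, Ī = 15 842 448 mm⁴.
Transfer it to the bottom edge using Ī + A·d² with d = y − 0:
  the section: d = 57.5 mm → contributes +63 369 792 mm⁴
Total I = 63 369 792 mm⁴.

I_base ≈ 6.337 × 10⁷ mm⁴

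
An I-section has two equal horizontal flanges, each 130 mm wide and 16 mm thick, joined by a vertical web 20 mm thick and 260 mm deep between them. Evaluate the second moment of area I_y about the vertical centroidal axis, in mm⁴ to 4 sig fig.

Break the section into simple shapes (no overlaps), measuring from the bottom-left corner of the bounding box.
Bottom flange: 130 × 16, A = 2 080 mm², x = 65 mm, Ī = 2 929 333 mm⁴.
Web: 20 × 260, A = 5 200 mm², x = 65 mm, Ī = 173 333 mm⁴.
Top flange: 130 × 16, A = 2 080 mm², x = 65 mm, Ī = 2 929 333 mm⁴.
By symmetry the centroid is at mid-width, x̄ = 65 mm.
All pieces are centred on the vertical centroidal axis, so I = ΣĪ = 6 032 000 mm⁴.

I_y ≈ 6.032 × 10⁶ mm⁴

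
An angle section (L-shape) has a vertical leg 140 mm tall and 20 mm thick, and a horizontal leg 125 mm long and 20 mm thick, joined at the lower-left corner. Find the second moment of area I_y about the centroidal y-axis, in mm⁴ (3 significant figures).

Break the section into simple shapes (no overlaps), measuring from the bottom-left corner of the bounding box.
Vertical leg: 20 × 140, A = 2 800 mm², x = 10 mm, Ī = 93 333 mm⁴.
Horizontal leg (remainder): 105 × 20, A = 2 100 mm², x = 72.5 mm, Ī = 1 929 375 mm⁴.
Centroid: x̄ = ΣA·x / ΣA = 36.786 mm.
Transfer each piece to the centroidal y-axis using Ī + A·d² with d = x − 36.786:
  vertical leg: d = -26.786 mm → contributes +2 102 262 mm⁴
  horizontal leg (remainder): d = 35.714 mm → contributes +4 607 946 mm⁴
Total I = 6 710 208 mm⁴.

I_y ≈ 6.71 × 10⁶ mm⁴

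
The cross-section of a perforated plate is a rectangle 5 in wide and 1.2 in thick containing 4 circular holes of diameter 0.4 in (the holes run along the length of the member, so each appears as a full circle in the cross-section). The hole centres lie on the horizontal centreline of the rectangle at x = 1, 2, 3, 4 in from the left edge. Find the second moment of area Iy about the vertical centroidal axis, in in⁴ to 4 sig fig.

Iy ≈ 11.87 in⁴

Decompose the section into non-overlapping parts with the origin at the bottom-left of its bounding rectangle.
Plate: 5 × 1.2, A = 6 in², x = 2.5 in, Ī = 12.5 in⁴.
Hole 1 (subtracted): ⌀0.4, A = 0.125664 in², x = 1 in, Ī = 0.00125664 in⁴.
Hole 2 (subtracted): ⌀0.4, A = 0.125664 in², x = 2 in, Ī = 0.00125664 in⁴.
Hole 3 (subtracted): ⌀0.4, A = 0.125664 in², x = 3 in, Ī = 0.00125664 in⁴.
Hole 4 (subtracted): ⌀0.4, A = 0.125664 in², x = 4 in, Ī = 0.00125664 in⁴.
By symmetry the centroid is at mid-width, x̄ = 2.5 in.
Transfer each piece to the vertical centroidal axis using Ī + A·d² with d = x − 2.5:
  plate: d = 0 in → contributes +12.5 in⁴
  hole 1: d = -1.5 in → contributes −0.284 in⁴
  hole 2: d = -0.5 in → contributes −0.0326726 in⁴
  hole 3: d = 0.5 in → contributes −0.0326726 in⁴
  hole 4: d = 1.5 in → contributes −0.284 in⁴
Total I = 11.8667 in⁴.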